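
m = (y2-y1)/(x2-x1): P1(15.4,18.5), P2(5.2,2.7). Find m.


dy = 2.7 - 18.5 = -15.8
dx = 5.2 - 15.4 = -10.2
m = -15.8/(-10.2) = 1.5490

m = 1.5490


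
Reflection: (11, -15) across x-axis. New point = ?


Reflection rule for x-axis: (x, -y)
(11, -15) -> (11, 15)

(11, 15)


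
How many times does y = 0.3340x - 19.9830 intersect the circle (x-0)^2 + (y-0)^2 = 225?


Substitute y = 0.3340x - 19.9830: (x-0)^2 + (0.3340x- 19.9830-0)^2 = 225
Expand to Ax^2 + Bx + C = 0, where b-k = -19.983
A = 1+m^2 = 1.111556
B = 2(m(b-k) - h) = 2(0.3340*(-19.983) - 0) = -13.348644
C = h^2 + (b-k)^2 - r^2 = 0 + 399.320289 - 225 = 174.320289
disc = B^2-4AC = 178.1863 - 775.0671 = -596.8808
disc < 0

0 intersection points


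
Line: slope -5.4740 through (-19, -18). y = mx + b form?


y + 18 = -5.4740(x + 19)
y = -5.4740x - 18 + 5.4740*(-19)
y = -5.4740x - 122.0060

y = -5.4740x - 122.0060


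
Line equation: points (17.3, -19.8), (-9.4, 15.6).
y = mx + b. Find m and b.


m = (35.4)/(-26.7) = -1.3258
b = y1 - m*x1 = -19.8 - (35.4*17.3)/(-26.7) = -19.8 + 22.9371 = 3.1371

y = -1.3258x + 3.1371


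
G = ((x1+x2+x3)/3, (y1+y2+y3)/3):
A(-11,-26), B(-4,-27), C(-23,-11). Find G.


Gx = (-11- 4- 23)/3 = -38/3 = -12.6667
Gy = (-26- 27- 11)/3 = -64/3 = -21.3333

G = (-12.6667, -21.3333)


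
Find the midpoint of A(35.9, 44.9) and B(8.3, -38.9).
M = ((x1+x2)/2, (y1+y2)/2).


Mx = (35.9 + 8.3)/2 = 44.2/2 = 22.1000
My = (44.9 - 38.9)/2 = 6.0/2 = 3.0000

(22.1000, 3.0000)


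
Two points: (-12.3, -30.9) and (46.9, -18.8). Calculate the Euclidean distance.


dx = 46.9 + 12.3 = 59.2
dy = -18.8 + 30.9 = 12.1
d = sqrt(3504.64 + 146.41) = sqrt(3651.05) = 60.4239

60.4239


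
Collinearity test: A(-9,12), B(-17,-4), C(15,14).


-9*(-4-14) - 17*(14-12) + 15*(12+ 4)
= 162 - 34 + 240 = 368

No, not collinear (determinant = 368)


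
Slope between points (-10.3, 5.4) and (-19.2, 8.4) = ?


dy = 8.4 - 5.4 = 3.0
dx = -19.2 + 10.3 = -8.9
m = 3.0/(-8.9) = -0.3371

m = -0.3371


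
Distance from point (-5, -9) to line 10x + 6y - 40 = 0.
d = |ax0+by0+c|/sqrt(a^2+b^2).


|10*(-5) + 6*(-9) - 40| = |-144| = 144
sqrt(100 + 36) = sqrt(136) = 11.6619
d = 144/sqrt(136) = 12.3479

12.3479


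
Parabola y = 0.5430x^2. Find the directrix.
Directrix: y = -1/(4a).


a = 0.5430
1/(4a) = 0.4604
directrix: y = -0.4604 = -0.4604

y = -0.4604


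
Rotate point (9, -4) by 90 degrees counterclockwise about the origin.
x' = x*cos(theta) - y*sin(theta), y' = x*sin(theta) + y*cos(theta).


cos(90) = 0, sin(90) = 1
x' = 9*0 + 4*1 = 4
y' = 9*1 - 4*0 = 9

(4, 9)


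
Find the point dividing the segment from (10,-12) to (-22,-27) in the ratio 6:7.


Px = (6*(-22) + 7*10)/13 = -62/13 = -4.7692
Py = (6*(-27) + 7*(-12))/13 = -246/13 = -18.9231

P = (-4.7692, -18.9231)


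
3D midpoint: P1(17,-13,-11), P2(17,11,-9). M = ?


Mx = (17+17)/2 = 17.0000
My = (-13+11)/2 = -1.0000
Mz = (-11- 9)/2 = -10.0000

M = (17.0000, -1.0000, -10.0000)


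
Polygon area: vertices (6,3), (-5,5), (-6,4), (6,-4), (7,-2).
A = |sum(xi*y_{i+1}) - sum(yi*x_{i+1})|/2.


sum(xi*y_{i+1}) = 6*5 - 5*4 - 6*(-4) + 6*(-2) + 7*3 = 43
sum(yi*x_{i+1}) = 3*(-5) + 5*(-6) + 4*6 - 4*7 - 2*6 = -61
Area = |43 + 61|/2 = 104/2 = 52.0000

52.0000 sq units


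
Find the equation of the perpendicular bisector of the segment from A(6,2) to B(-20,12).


Midpoint = (-7, 7)
Slope of AB = dy/dx = 10/(-26) = -0.3846
Perp slope = -dx/dy = 26/10 = 2.6000
b = My - (perp slope)*Mx = 7 + (-26*(-7))/10 = 7 + 18.2000 = 25.2000

y = 2.6000x + 25.2000


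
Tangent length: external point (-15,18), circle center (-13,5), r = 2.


d = sqrt((-15+ 13)^2 + (18-5)^2) = sqrt(4+169) = 13.1529
L = sqrt(173.0000 - 4) = sqrt(169.0000) = 13.0000

13.0000


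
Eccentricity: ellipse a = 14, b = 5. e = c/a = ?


c = sqrt(196-25) = sqrt(171) = 13.0767
e = c/a = sqrt(171)/14 = 0.9340

e = 0.9340


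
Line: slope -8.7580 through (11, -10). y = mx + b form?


y + 10 = -8.7580(x - 11)
y = -8.7580x - 10 + 8.7580*11
y = -8.7580x + 86.3380

y = -8.7580x + 86.3380


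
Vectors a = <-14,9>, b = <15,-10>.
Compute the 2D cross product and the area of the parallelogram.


cross = -14*(-10) - 9*15 = 140 - 135 = 5
Parallelogram area = |5| = 5

cross = 5, parallelogram area = 5


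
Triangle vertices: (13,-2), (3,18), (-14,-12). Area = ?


13*(18+ 12) = 390
3*(-12+ 2) = -30
-14*(-2-18) = 280
sum = 640
Area = |640|/2 = 320.0000

320.0000 sq units


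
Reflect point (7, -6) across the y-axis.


Reflection rule for y-axis: (-x, y)
(7, -6) -> (-7, -6)

(-7, -6)


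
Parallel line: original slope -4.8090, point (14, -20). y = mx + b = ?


Parallel lines have equal slopes.
m2 = -4.8090
b2 = -20 + 4.8090*14 = 47.3260

y = -4.8090x + 47.3260


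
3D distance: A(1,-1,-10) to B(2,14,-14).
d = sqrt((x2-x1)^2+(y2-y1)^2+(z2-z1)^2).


dx=1, dy=15, dz=-4
d = sqrt(1+225+16) = sqrt(242) = 15.5563

15.5563


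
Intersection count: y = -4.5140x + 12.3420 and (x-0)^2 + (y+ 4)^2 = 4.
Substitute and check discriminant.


Substitute y = -4.5140x + 12.3420: (x-0)^2 + (-4.5140x+12.3420+ 4)^2 = 4
Expand to Ax^2 + Bx + C = 0, where b-k = 16.342
A = 1+m^2 = 21.376196
B = 2(m(b-k) - h) = 2(-4.5140*16.342 - 0) = -147.535576
C = h^2 + (b-k)^2 - r^2 = 0 + 267.060964 - 4 = 263.060964
disc = B^2-4AC = 21766.7462 - 22492.9709 = -726.2247
disc < 0

0 intersection points


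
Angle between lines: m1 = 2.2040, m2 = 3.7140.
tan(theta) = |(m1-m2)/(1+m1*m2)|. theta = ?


m1-m2 = -1.51
1+m1*m2 = 9.185656
tan(theta) = |-1.51/9.185656| = 0.164387
theta = arctan(|-1.51/9.185656|) = 9.3352 degrees (acute angle)

9.3352 degrees


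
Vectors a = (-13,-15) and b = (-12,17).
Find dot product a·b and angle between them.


a·b = -13*(-12) - 15*17 = 156 - 255 = -99
|a| = sqrt(169+225) = 19.8494
|b| = sqrt(144+289) = 20.8087
cos(theta) = -99/(sqrt(394)*sqrt(433)) = -99/sqrt(170602) = -0.239686
theta = arccos(-99/sqrt(170602)) = 103.8680 degrees

a·b = -99, theta = 103.8680 deg


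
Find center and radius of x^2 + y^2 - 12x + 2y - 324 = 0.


h = -D/2 = 12/2 = 6
k = -E/2 = -2/2 = -1
r^2 = h^2 + k^2 - F = 36 + 1 + 324 = 361
r = 19

Center (6, -1), radius = 19


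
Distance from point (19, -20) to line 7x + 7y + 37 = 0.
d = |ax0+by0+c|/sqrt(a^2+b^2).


|7*19 + 7*(-20) + 37| = |30| = 30
sqrt(49 + 49) = sqrt(98) = 9.8995
d = 30/sqrt(98) = 3.0305

3.0305


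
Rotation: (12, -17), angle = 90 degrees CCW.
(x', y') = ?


cos(90) = 0, sin(90) = 1
x' = 12*0 + 17*1 = 17
y' = 12*1 - 17*0 = 12

(17, 12)


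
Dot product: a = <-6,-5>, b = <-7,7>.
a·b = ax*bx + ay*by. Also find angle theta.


a·b = -6*(-7) - 5*7 = 42 - 35 = 7
|a| = sqrt(36+25) = 7.8102
|b| = sqrt(49+49) = 9.8995
cos(theta) = 7/(sqrt(61)*sqrt(98)) = 7/sqrt(5978) = 0.090536
theta = arccos(7/sqrt(5978)) = 84.8056 degrees

a·b = 7, theta = 84.8056 deg


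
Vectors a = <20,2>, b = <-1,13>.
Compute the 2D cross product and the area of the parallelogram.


cross = 20*13 - 2*(-1) = 260 + 2 = 262
Parallelogram area = |262| = 262

cross = 262, parallelogram area = 262


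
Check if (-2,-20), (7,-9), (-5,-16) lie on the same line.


-2*(-9+ 16) + 7*(-16+ 20) - 5*(-20+ 9)
= -14 + 28 + 55 = 69

No, not collinear (determinant = 69)


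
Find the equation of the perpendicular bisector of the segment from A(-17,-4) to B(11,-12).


Midpoint = (-3, -8)
Slope of AB = dy/dx = -8/28 = -0.2857
Perp slope = -dx/dy = 28/8 = 3.5000
b = My - (perp slope)*Mx = -8 + (28*(-3))/(-8) = -8 + 10.5000 = 2.5000

y = 3.5000x + 2.5000


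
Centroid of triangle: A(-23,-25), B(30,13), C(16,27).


Gx = (-23+30+16)/3 = 23/3 = 7.6667
Gy = (-25+13+27)/3 = 15/3 = 5.0000

G = (7.6667, 5.0000)


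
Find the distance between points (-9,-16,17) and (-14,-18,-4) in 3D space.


dx=-5, dy=-2, dz=-21
d = sqrt(25+4+441) = sqrt(470) = 21.6795

21.6795


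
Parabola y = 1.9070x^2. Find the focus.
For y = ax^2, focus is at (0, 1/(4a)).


a = 1.9070
4a = 7.6280
focus = (0, 1/7.6280) = (0, 0.1311)

Focus = (0, 0.1311)


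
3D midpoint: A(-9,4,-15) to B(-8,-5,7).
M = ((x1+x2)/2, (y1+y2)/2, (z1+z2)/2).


Mx = (-9- 8)/2 = -8.5000
My = (4- 5)/2 = -0.5000
Mz = (-15+7)/2 = -4.0000

M = (-8.5000, -0.5000, -4.0000)


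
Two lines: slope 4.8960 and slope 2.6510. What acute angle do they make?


m1-m2 = 2.245
1+m1*m2 = 13.979296
tan(theta) = |2.245/13.979296| = 0.160595
theta = arctan(|2.245/13.979296|) = 9.1235 degrees (acute angle)

9.1235 degrees


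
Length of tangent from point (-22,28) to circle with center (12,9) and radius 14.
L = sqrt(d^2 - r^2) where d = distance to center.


d = sqrt((-22-12)^2 + (28-9)^2) = sqrt(1156+361) = 38.9487
L = sqrt(1517.0000 - 196) = sqrt(1321.0000) = 36.3456

36.3456


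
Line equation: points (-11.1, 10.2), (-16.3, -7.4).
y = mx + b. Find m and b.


m = (-17.6)/(-5.2) = 3.3846
b = y1 - m*x1 = 10.2 - (-17.6*(-11.1))/(-5.2) = 10.2 + 37.5692 = 47.7692

y = 3.3846x + 47.7692


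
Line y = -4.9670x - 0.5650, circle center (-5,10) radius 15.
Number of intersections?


Substitute y = -4.9670x - 0.5650: (x+ 5)^2 + (-4.9670x- 0.5650-10)^2 = 225
Expand to Ax^2 + Bx + C = 0, where b-k = -10.565
A = 1+m^2 = 25.671089
B = 2(m(b-k) - h) = 2(-4.9670*(-10.565) + 5) = 114.95271
C = h^2 + (b-k)^2 - r^2 = 25 + 111.619225 - 225 = -88.380775
disc = B^2-4AC = 13214.1255 + 9075.3230 = 22289.4485
disc > 0

2 intersection points


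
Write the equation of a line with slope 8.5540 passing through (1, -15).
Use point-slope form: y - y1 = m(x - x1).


y + 15 = 8.5540(x - 1)
y = 8.5540x - 15 - 8.5540*1
y = 8.5540x - 23.5540

y = 8.5540x - 23.5540


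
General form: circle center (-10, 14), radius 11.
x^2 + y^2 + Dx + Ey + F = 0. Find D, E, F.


(x+ 10)^2 + (y-14)^2 = 11^2
D = -2h = 20, E = -2k = -28
F = h^2+k^2-r^2 = 100+196-121 = 175

D = 20, E = -28, F = 175


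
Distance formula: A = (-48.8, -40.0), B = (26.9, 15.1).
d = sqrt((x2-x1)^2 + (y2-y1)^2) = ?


dx = 26.9 + 48.8 = 75.7
dy = 15.1 + 40.0 = 55.1
d = sqrt(5730.49 + 3036.01) = sqrt(8766.5) = 93.6296

93.6296


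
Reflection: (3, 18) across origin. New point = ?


Reflection rule for origin: (-x, -y)
(3, 18) -> (-3, -18)

(-3, -18)


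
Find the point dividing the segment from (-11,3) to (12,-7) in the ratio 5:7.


Px = (5*12 + 7*(-11))/12 = -17/12 = -1.4167
Py = (5*(-7) + 7*3)/12 = -14/12 = -1.1667

P = (-1.4167, -1.1667)


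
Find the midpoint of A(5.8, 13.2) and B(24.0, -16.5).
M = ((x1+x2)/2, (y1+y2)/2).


Mx = (5.8 + 24.0)/2 = 29.8/2 = 14.9000
My = (13.2 - 16.5)/2 = -3.3/2 = -1.6500

(14.9000, -1.6500)


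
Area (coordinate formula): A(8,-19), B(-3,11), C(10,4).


8*(11-4) = 56
-3*(4+ 19) = -69
10*(-19-11) = -300
sum = -313
Area = |-313|/2 = 156.5000

156.5000 sq units


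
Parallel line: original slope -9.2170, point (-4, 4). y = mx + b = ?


Parallel lines have equal slopes.
m2 = -9.2170
b2 = 4 + 9.2170*(-4) = -32.8680

y = -9.2170x - 32.8680


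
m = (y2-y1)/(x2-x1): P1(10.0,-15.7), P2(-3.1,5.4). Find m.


dy = 5.4 + 15.7 = 21.1
dx = -3.1 - 10.0 = -13.1
m = 21.1/(-13.1) = -1.6107

m = -1.6107


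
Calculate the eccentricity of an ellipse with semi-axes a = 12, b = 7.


c = sqrt(144-49) = sqrt(95) = 9.7468
e = c/a = sqrt(95)/12 = 0.8122

e = 0.8122


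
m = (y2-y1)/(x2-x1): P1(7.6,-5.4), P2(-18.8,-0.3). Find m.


dy = -0.3 + 5.4 = 5.1
dx = -18.8 - 7.6 = -26.4
m = 5.1/(-26.4) = -0.1932

m = -0.1932


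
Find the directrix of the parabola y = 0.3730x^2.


a = 0.3730
1/(4a) = 0.6702
directrix: y = -0.6702 = -0.6702

y = -0.6702


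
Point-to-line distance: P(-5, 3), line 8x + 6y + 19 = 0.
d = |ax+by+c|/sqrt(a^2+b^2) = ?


|8*(-5) + 6*3 + 19| = |-3| = 3
sqrt(64 + 36) = sqrt(100) = 10.0000
d = 3/sqrt(100) = 0.3000

0.3000


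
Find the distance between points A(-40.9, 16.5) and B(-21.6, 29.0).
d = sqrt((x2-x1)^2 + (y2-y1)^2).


dx = -21.6 + 40.9 = 19.3
dy = 29.0 - 16.5 = 12.5
d = sqrt(372.49 + 156.25) = sqrt(528.74) = 22.9943

22.9943


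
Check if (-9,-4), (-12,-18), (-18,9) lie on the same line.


-9*(-18-9) - 12*(9+ 4) - 18*(-4+ 18)
= 243 - 156 - 252 = -165

No, not collinear (determinant = -165)


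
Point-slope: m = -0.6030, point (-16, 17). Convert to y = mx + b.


y - 17 = -0.6030(x + 16)
y = -0.6030x + 17 + 0.6030*(-16)
y = -0.6030x + 7.3520

y = -0.6030x + 7.3520


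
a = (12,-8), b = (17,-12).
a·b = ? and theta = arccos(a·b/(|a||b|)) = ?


a·b = 12*17 - 8*(-12) = 204 + 96 = 300
|a| = sqrt(144+64) = 14.4222
|b| = sqrt(289+144) = 20.8087
cos(theta) = 300/(sqrt(208)*sqrt(433)) = 300/sqrt(90064) = 0.999645
theta = arccos(300/sqrt(90064)) = 1.5275 degrees

a·b = 300, theta = 1.5275 deg


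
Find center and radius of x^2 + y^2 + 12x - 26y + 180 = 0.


h = -D/2 = -12/2 = -6
k = -E/2 = 26/2 = 13
r^2 = h^2 + k^2 - F = 36 + 169 - 180 = 25
r = 5

Center (-6, 13), radius = 5


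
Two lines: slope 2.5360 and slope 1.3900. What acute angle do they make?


m1-m2 = 1.146
1+m1*m2 = 4.52504
tan(theta) = |1.146/4.52504| = 0.253257
theta = arctan(|1.146/4.52504|) = 14.2118 degrees (acute angle)

14.2118 degrees


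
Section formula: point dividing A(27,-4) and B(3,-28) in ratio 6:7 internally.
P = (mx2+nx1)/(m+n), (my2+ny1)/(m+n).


Px = (6*3 + 7*27)/13 = 207/13 = 15.9231
Py = (6*(-28) + 7*(-4))/13 = -196/13 = -15.0769

P = (15.9231, -15.0769)


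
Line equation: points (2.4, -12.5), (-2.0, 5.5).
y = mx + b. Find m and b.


m = (18.0)/(-4.4) = -4.0909
b = y1 - m*x1 = -12.5 - (18.0*2.4)/(-4.4) = -12.5 + 9.8182 = -2.6818

y = -4.0909x - 2.6818


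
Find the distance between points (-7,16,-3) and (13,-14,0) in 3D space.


dx=20, dy=-30, dz=3
d = sqrt(400+900+9) = sqrt(1309) = 36.1801

36.1801


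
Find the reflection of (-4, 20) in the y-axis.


Reflection rule for y-axis: (-x, y)
(-4, 20) -> (4, 20)

(4, 20)


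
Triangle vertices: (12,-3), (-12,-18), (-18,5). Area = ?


12*(-18-5) = -276
-12*(5+ 3) = -96
-18*(-3+ 18) = -270
sum = -642
Area = |-642|/2 = 321.0000

321.0000 sq units


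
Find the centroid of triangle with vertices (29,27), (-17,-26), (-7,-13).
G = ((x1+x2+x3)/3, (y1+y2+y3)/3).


Gx = (29- 17- 7)/3 = 5/3 = 1.6667
Gy = (27- 26- 13)/3 = -12/3 = -4.0000

G = (1.6667, -4.0000)


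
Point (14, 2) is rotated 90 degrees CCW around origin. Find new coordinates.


cos(90) = 0, sin(90) = 1
x' = 14*0 - 2*1 = -2
y' = 14*1 + 2*0 = 14

(-2, 14)


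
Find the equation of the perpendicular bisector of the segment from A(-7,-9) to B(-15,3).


Midpoint = (-11, -3)
Slope of AB = dy/dx = 12/(-8) = -1.5000
Perp slope = -dx/dy = 8/12 = 0.6667
b = My - (perp slope)*Mx = -3 + (-8*(-11))/12 = -3 + 7.3333 = 4.3333

y = 0.6667x + 4.3333


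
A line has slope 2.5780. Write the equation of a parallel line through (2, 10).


Parallel lines have equal slopes.
m2 = 2.5780
b2 = 10 - 2.5780*2 = 4.8440

y = 2.5780x + 4.8440


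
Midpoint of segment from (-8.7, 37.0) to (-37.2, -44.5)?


Mx = (-8.7 - 37.2)/2 = -45.9/2 = -22.9500
My = (37.0 - 44.5)/2 = -7.5/2 = -3.7500

(-22.9500, -3.7500)


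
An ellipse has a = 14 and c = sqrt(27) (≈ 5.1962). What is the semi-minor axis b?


b^2 = 14^2 - (sqrt(27))^2 = 196 - 27 = 169
b = sqrt(169) = 13

b = 13


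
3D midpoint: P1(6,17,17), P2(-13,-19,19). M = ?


Mx = (6- 13)/2 = -3.5000
My = (17- 19)/2 = -1.0000
Mz = (17+19)/2 = 18.0000

M = (-3.5000, -1.0000, 18.0000)


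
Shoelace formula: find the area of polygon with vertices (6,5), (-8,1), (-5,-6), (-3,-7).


sum(xi*y_{i+1}) = 6*1 - 8*(-6) - 5*(-7) - 3*5 = 74
sum(yi*x_{i+1}) = 5*(-8) + 1*(-5) - 6*(-3) - 7*6 = -69
Area = |74 + 69|/2 = 143/2 = 71.5000

71.5000 sq units


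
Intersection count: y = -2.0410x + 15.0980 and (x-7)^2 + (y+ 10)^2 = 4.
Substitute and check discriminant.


Substitute y = -2.0410x + 15.0980: (x-7)^2 + (-2.0410x+15.0980+ 10)^2 = 4
Expand to Ax^2 + Bx + C = 0, where b-k = 25.098
A = 1+m^2 = 5.165681
B = 2(m(b-k) - h) = 2(-2.0410*25.098 - 7) = -116.450036
C = h^2 + (b-k)^2 - r^2 = 49 + 629.909604 - 4 = 674.909604
disc = B^2-4AC = 13560.6109 - 13945.4709 = -384.8600
disc < 0

0 intersection points


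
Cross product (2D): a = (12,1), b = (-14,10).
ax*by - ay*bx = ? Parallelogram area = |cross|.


cross = 12*10 - 1*(-14) = 120 + 14 = 134
Parallelogram area = |134| = 134

cross = 134, parallelogram area = 134


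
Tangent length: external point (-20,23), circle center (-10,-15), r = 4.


d = sqrt((-20+ 10)^2 + (23+ 15)^2) = sqrt(100+1444) = 39.2938
L = sqrt(1544.0000 - 16) = sqrt(1528.0000) = 39.0896

39.0896


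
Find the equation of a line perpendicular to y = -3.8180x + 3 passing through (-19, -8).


Perpendicular slope = -1/m1 = -1/(-3.8180) = 0.2619
b2 = y0 - m2*x0 = -8 - 19/(-3.8180) = -8 + 4.9764 = -3.0236

y = 0.2619x - 3.0236


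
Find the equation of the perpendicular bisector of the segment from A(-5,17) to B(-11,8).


Midpoint = (-8, 12.5)
Slope of AB = dy/dx = -9/(-6) = 1.5000
Perp slope = -dx/dy = -6/9 = -0.6667
b = My - (perp slope)*Mx = 12.5 + (-6*(-8))/(-9) = 12.5 - 5.3333 = 7.1667

y = -0.6667x + 7.1667


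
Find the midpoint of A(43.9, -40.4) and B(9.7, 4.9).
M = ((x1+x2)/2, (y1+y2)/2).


Mx = (43.9 + 9.7)/2 = 53.6/2 = 26.8000
My = (-40.4 + 4.9)/2 = -35.5/2 = -17.7500

(26.8000, -17.7500)


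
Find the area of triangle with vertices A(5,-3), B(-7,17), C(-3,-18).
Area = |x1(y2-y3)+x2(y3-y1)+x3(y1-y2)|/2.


5*(17+ 18) = 175
-7*(-18+ 3) = 105
-3*(-3-17) = 60
sum = 340
Area = |340|/2 = 170.0000

170.0000 sq units


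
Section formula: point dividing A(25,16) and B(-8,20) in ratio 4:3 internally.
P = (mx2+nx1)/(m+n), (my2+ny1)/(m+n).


Px = (4*(-8) + 3*25)/7 = 43/7 = 6.1429
Py = (4*20 + 3*16)/7 = 128/7 = 18.2857

P = (6.1429, 18.2857)


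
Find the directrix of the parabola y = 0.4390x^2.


a = 0.4390
1/(4a) = 0.5695
directrix: y = -0.5695 = -0.5695

y = -0.5695


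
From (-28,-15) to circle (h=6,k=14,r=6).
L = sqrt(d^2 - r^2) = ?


d = sqrt((-28-6)^2 + (-15-14)^2) = sqrt(1156+841) = 44.6878
L = sqrt(1997.0000 - 36) = sqrt(1961.0000) = 44.2832

44.2832


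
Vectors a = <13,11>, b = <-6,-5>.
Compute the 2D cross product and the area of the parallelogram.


cross = 13*(-5) - 11*(-6) = -65 + 66 = 1
Parallelogram area = |1| = 1

cross = 1, parallelogram area = 1


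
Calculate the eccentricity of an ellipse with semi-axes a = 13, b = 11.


c = sqrt(169-121) = sqrt(48) = 6.9282
e = c/a = sqrt(48)/13 = 0.5329

e = 0.5329


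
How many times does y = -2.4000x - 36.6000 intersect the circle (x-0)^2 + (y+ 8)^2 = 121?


Substitute y = -2.4000x - 36.6000: (x-0)^2 + (-2.4000x- 36.6000+ 8)^2 = 121
Expand to Ax^2 + Bx + C = 0, where b-k = -28.6
A = 1+m^2 = 6.76
B = 2(m(b-k) - h) = 2(-2.4000*(-28.6) - 0) = 137.28
C = h^2 + (b-k)^2 - r^2 = 0 + 817.96 - 121 = 696.96
disc = B^2-4AC = 18845.7984 - 18845.7984 = 0
disc = 0

1 intersection point (tangent)


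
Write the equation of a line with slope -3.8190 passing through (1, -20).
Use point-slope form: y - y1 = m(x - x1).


y + 20 = -3.8190(x - 1)
y = -3.8190x - 20 + 3.8190*1
y = -3.8190x - 16.1810

y = -3.8190x - 16.1810


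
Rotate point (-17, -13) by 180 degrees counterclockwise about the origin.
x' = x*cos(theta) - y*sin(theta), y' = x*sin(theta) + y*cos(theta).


cos(180) = -1, sin(180) = 0
x' = -17*(-1) + 13*0 = 17
y' = -17*0 - 13*(-1) = 13

(17, 13)


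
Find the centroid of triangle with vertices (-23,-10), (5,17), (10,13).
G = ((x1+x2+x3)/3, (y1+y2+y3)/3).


Gx = (-23+5+10)/3 = -8/3 = -2.6667
Gy = (-10+17+13)/3 = 20/3 = 6.6667

G = (-2.6667, 6.6667)


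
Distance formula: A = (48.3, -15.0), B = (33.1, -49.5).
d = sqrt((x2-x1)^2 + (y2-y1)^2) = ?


dx = 33.1 - 48.3 = -15.2
dy = -49.5 + 15.0 = -34.5
d = sqrt(231.04 + 1190.25) = sqrt(1421.29) = 37.7000

37.7000


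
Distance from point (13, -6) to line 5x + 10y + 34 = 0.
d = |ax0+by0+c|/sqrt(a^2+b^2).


|5*13 + 10*(-6) + 34| = |39| = 39
sqrt(25 + 100) = sqrt(125) = 11.1803
d = 39/sqrt(125) = 3.4883

3.4883


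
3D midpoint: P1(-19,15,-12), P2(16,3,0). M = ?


Mx = (-19+16)/2 = -1.5000
My = (15+3)/2 = 9.0000
Mz = (-12+0)/2 = -6.0000

M = (-1.5000, 9.0000, -6.0000)


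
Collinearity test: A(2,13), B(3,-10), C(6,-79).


2*(-10+ 79) + 3*(-79-13) + 6*(13+ 10)
= 138 - 276 + 138 = 0

Yes, collinear (determinant = 0)


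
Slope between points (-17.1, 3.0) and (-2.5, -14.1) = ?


dy = -14.1 - 3.0 = -17.1
dx = -2.5 + 17.1 = 14.6
m = -17.1/14.6 = -1.1712

m = -1.1712


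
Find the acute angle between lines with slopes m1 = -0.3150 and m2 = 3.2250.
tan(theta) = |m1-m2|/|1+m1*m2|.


m1-m2 = -3.54
1+m1*m2 = -0.015875
tan(theta) = |-3.54/(-0.015875)| = 222.992126
theta = arctan(|-3.54/(-0.015875)|) = 89.7431 degrees (acute angle)

89.7431 degrees


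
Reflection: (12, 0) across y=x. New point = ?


Reflection rule for y=x: (y, x)
(12, 0) -> (0, 12)

(0, 12)


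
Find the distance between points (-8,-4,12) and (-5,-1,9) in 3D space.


dx=3, dy=3, dz=-3
d = sqrt(9+9+9) = sqrt(27) = 5.1962

5.1962


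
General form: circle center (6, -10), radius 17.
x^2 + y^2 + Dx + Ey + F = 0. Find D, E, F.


(x-6)^2 + (y+ 10)^2 = 17^2
D = -2h = -12, E = -2k = 20
F = h^2+k^2-r^2 = 36+100-289 = -153

D = -12, E = 20, F = -153


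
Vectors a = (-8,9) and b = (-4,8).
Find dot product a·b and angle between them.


a·b = -8*(-4) + 9*8 = 32 + 72 = 104
|a| = sqrt(64+81) = 12.0416
|b| = sqrt(16+64) = 8.9443
cos(theta) = 104/(sqrt(145)*sqrt(80)) = 104/sqrt(11600) = 0.965616
theta = arccos(104/sqrt(11600)) = 15.0685 degrees

a·b = 104, theta = 15.0685 deg


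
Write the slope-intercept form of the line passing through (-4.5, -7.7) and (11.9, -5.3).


m = (2.4)/(16.4) = 0.1463
b = y1 - m*x1 = -7.7 - (2.4*(-4.5))/(16.4) = -7.7 + 0.6585 = -7.0415

y = 0.1463x - 7.0415


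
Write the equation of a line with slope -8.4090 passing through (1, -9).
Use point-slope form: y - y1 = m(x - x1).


y + 9 = -8.4090(x - 1)
y = -8.4090x - 9 + 8.4090*1
y = -8.4090x - 0.5910

y = -8.4090x - 0.5910


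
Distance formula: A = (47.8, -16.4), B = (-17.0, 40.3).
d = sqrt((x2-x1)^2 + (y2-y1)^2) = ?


dx = -17.0 - 47.8 = -64.8
dy = 40.3 + 16.4 = 56.7
d = sqrt(4199.04 + 3214.89) = sqrt(7413.93) = 86.1042

86.1042


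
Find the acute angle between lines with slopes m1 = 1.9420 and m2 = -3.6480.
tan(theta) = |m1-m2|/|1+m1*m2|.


m1-m2 = 5.59
1+m1*m2 = -6.084416
tan(theta) = |5.59/(-6.084416)| = 0.918741
theta = arctan(|5.59/(-6.084416)|) = 42.5750 degrees (acute angle)

42.5750 degrees


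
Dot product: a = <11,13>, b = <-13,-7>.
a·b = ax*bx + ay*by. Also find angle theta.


a·b = 11*(-13) + 13*(-7) = -143 - 91 = -234
|a| = sqrt(121+169) = 17.0294
|b| = sqrt(169+49) = 14.7648
cos(theta) = -234/(sqrt(290)*sqrt(218)) = -234/sqrt(63220) = -0.930655
theta = arccos(-234/sqrt(63220)) = 158.5371 degrees

a·b = -234, theta = 158.5371 deg


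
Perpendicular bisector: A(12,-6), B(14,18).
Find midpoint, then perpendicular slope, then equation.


Midpoint = (13, 6)
Slope of AB = dy/dx = 24/2 = 12.0000
Perp slope = -dx/dy = -2/24 = -0.0833
b = My - (perp slope)*Mx = 6 + (2*13)/24 = 6 + 1.0833 = 7.0833

y = -0.0833x + 7.0833


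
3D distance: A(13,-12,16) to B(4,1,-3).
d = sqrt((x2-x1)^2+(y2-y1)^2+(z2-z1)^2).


dx=-9, dy=13, dz=-19
d = sqrt(81+169+361) = sqrt(611) = 24.7184

24.7184


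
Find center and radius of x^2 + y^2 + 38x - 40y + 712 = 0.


h = -D/2 = -38/2 = -19
k = -E/2 = 40/2 = 20
r^2 = h^2 + k^2 - F = 361 + 400 - 712 = 49
r = 7

Center (-19, 20), radius = 7


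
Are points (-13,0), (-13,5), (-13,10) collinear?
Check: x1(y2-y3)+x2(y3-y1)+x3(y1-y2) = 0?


-13*(5-10) - 13*(10-0) - 13*(0-5)
= 65 - 130 + 65 = 0

Yes, collinear (determinant = 0)


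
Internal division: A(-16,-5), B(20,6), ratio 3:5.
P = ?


Px = (3*20 + 5*(-16))/8 = -20/8 = -2.5000
Py = (3*6 + 5*(-5))/8 = -7/8 = -0.8750

P = (-2.5000, -0.8750)


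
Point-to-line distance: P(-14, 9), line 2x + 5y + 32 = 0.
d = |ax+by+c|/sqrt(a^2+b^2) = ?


|2*(-14) + 5*9 + 32| = |49| = 49
sqrt(4 + 25) = sqrt(29) = 5.3852
d = 49/sqrt(29) = 9.0991

9.0991


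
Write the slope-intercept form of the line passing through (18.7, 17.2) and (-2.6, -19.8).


m = (-37.0)/(-21.3) = 1.7371
b = y1 - m*x1 = 17.2 - (-37.0*18.7)/(-21.3) = 17.2 - 32.4836 = -15.2836

y = 1.7371x - 15.2836


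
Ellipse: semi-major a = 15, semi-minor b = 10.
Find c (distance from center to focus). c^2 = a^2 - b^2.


c^2 = 15^2 - 10^2 = 225 - 100 = 125
c = sqrt(125) = 11.1803

c = 11.1803


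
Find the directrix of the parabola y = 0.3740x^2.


a = 0.3740
1/(4a) = 0.6684
directrix: y = -0.6684 = -0.6684

y = -0.6684


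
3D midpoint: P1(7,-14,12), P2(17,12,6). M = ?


Mx = (7+17)/2 = 12.0000
My = (-14+12)/2 = -1.0000
Mz = (12+6)/2 = 9.0000

M = (12.0000, -1.0000, 9.0000)


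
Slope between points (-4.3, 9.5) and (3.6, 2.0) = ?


dy = 2.0 - 9.5 = -7.5
dx = 3.6 + 4.3 = 7.9
m = -7.5/7.9 = -0.9494

m = -0.9494


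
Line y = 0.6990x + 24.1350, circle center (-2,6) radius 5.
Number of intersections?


Substitute y = 0.6990x + 24.1350: (x+ 2)^2 + (0.6990x+24.1350-6)^2 = 25
Expand to Ax^2 + Bx + C = 0, where b-k = 18.135
A = 1+m^2 = 1.488601
B = 2(m(b-k) - h) = 2(0.6990*18.135 + 2) = 29.35273
C = h^2 + (b-k)^2 - r^2 = 4 + 328.878225 - 25 = 307.878225
disc = B^2-4AC = 861.5828 - 1833.2313 = -971.6485
disc < 0

0 intersection points


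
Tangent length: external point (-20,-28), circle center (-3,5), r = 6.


d = sqrt((-20+ 3)^2 + (-28-5)^2) = sqrt(289+1089) = 37.1214
L = sqrt(1378.0000 - 36) = sqrt(1342.0000) = 36.6333

36.6333


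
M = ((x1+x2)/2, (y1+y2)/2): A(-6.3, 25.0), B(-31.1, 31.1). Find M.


Mx = (-6.3 - 31.1)/2 = -37.4/2 = -18.7000
My = (25.0 + 31.1)/2 = 56.1/2 = 28.0500

(-18.7000, 28.0500)


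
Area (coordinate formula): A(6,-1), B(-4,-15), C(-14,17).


6*(-15-17) = -192
-4*(17+ 1) = -72
-14*(-1+ 15) = -196
sum = -460
Area = |-460|/2 = 230.0000

230.0000 sq units


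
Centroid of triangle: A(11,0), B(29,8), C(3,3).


Gx = (11+29+3)/3 = 43/3 = 14.3333
Gy = (0+8+3)/3 = 11/3 = 3.6667

G = (14.3333, 3.6667)


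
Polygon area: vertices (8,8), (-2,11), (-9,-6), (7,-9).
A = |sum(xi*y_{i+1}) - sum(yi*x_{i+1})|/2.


sum(xi*y_{i+1}) = 8*11 - 2*(-6) - 9*(-9) + 7*8 = 237
sum(yi*x_{i+1}) = 8*(-2) + 11*(-9) - 6*7 - 9*8 = -229
Area = |237 + 229|/2 = 466/2 = 233.0000

233.0000 sq units


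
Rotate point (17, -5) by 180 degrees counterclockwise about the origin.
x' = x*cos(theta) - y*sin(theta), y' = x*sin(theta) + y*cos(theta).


cos(180) = -1, sin(180) = 0
x' = 17*(-1) + 5*0 = -17
y' = 17*0 - 5*(-1) = 5

(-17, 5)


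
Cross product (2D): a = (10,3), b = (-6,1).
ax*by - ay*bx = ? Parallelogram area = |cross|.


cross = 10*1 - 3*(-6) = 10 + 18 = 28
Parallelogram area = |28| = 28

cross = 28, parallelogram area = 28


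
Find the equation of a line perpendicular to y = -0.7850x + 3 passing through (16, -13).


Perpendicular slope = -1/m1 = -1/(-0.7850) = 1.2739
b2 = y0 - m2*x0 = -13 + 16/(-0.7850) = -13 - 20.3822 = -33.3822

y = 1.2739x - 33.3822


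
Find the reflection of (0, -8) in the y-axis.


Reflection rule for y-axis: (-x, y)
(0, -8) -> (0, -8)

(0, -8)


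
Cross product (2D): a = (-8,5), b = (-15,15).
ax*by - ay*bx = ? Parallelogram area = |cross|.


cross = -8*15 - 5*(-15) = -120 + 75 = -45
Parallelogram area = |-45| = 45

cross = -45, parallelogram area = 45


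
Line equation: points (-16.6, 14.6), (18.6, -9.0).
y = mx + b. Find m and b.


m = (-23.6)/(35.2) = -0.6705
b = y1 - m*x1 = 14.6 - (-23.6*(-16.6))/(35.2) = 14.6 - 11.1295 = 3.4705

y = -0.6705x + 3.4705


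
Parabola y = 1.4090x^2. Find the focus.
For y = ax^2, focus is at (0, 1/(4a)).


a = 1.4090
4a = 5.6360
focus = (0, 1/5.6360) = (0, 0.1774)

Focus = (0, 0.1774)


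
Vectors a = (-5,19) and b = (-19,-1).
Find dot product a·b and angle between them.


a·b = -5*(-19) + 19*(-1) = 95 - 19 = 76
|a| = sqrt(25+361) = 19.6469
|b| = sqrt(361+1) = 19.0263
cos(theta) = 76/(sqrt(386)*sqrt(362)) = 76/sqrt(139732) = 0.203313
theta = arccos(76/sqrt(139732)) = 78.2692 degrees

a·b = 76, theta = 78.2692 deg


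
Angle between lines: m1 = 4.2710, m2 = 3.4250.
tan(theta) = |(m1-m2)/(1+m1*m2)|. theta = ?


m1-m2 = 0.846
1+m1*m2 = 15.628175
tan(theta) = |0.846/15.628175| = 0.054133
theta = arctan(|0.846/15.628175|) = 3.0986 degrees (acute angle)

3.0986 degrees


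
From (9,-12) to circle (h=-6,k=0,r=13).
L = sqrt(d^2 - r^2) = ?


d = sqrt((9+ 6)^2 + (-12-0)^2) = sqrt(225+144) = 19.2094
L = sqrt(369.0000 - 169) = sqrt(200.0000) = 14.1421

14.1421


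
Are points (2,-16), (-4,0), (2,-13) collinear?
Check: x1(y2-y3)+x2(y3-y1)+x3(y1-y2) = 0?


2*(0+ 13) - 4*(-13+ 16) + 2*(-16-0)
= 26 - 12 - 32 = -18

No, not collinear (determinant = -18)


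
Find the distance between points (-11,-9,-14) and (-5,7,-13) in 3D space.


dx=6, dy=16, dz=1
d = sqrt(36+256+1) = sqrt(293) = 17.1172

17.1172


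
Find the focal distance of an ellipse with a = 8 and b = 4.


c^2 = 8^2 - 4^2 = 64 - 16 = 48
c = sqrt(48) = 6.9282

c = 6.9282


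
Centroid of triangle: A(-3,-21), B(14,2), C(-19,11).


Gx = (-3+14- 19)/3 = -8/3 = -2.6667
Gy = (-21+2+11)/3 = -8/3 = -2.6667

G = (-2.6667, -2.6667)


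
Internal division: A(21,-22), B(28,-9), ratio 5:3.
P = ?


Px = (5*28 + 3*21)/8 = 203/8 = 25.3750
Py = (5*(-9) + 3*(-22))/8 = -111/8 = -13.8750

P = (25.3750, -13.8750)


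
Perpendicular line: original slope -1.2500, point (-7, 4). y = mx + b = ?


Perpendicular slope = -1/m1 = -1/(-1.2500) = 0.8000
b2 = y0 - m2*x0 = 4 - 7/(-1.2500) = 4 + 5.6000 = 9.6000

y = 0.8000x + 9.6000


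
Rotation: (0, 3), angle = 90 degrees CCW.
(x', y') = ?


cos(90) = 0, sin(90) = 1
x' = 0*0 - 3*1 = -3
y' = 0*1 + 3*0 = 0

(-3, 0)


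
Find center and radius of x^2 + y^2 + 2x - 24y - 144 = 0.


h = -D/2 = -2/2 = -1
k = -E/2 = 24/2 = 12
r^2 = h^2 + k^2 - F = 1 + 144 + 144 = 289
r = 17

Center (-1, 12), radius = 17


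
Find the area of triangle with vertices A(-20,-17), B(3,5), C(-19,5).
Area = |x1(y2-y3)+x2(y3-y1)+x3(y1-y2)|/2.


-20*(5-5) = 0
3*(5+ 17) = 66
-19*(-17-5) = 418
sum = 484
Area = |484|/2 = 242.0000

242.0000 sq units


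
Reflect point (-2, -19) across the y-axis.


Reflection rule for y-axis: (-x, y)
(-2, -19) -> (2, -19)

(2, -19)


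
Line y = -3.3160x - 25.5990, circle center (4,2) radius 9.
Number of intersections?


Substitute y = -3.3160x - 25.5990: (x-4)^2 + (-3.3160x- 25.5990-2)^2 = 81
Expand to Ax^2 + Bx + C = 0, where b-k = -27.599
A = 1+m^2 = 11.995856
B = 2(m(b-k) - h) = 2(-3.3160*(-27.599) - 4) = 175.036568
C = h^2 + (b-k)^2 - r^2 = 16 + 761.704801 - 81 = 696.704801
disc = B^2-4AC = 30637.8001 - 33430.2819 = -2792.4818
disc < 0

0 intersection points


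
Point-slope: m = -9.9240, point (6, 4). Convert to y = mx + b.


y - 4 = -9.9240(x - 6)
y = -9.9240x + 4 + 9.9240*6
y = -9.9240x + 63.5440

y = -9.9240x + 63.5440


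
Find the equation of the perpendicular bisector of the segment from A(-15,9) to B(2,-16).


Midpoint = (-6.5, -3.5)
Slope of AB = dy/dx = -25/17 = -1.4706
Perp slope = -dx/dy = 17/25 = 0.6800
b = My - (perp slope)*Mx = -3.5 + (17*(-6.5))/(-25) = -3.5 + 4.4200 = 0.9200

y = 0.6800x + 0.9200


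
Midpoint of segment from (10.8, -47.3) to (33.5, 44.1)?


Mx = (10.8 + 33.5)/2 = 44.3/2 = 22.1500
My = (-47.3 + 44.1)/2 = -3.2/2 = -1.6000

(22.1500, -1.6000)


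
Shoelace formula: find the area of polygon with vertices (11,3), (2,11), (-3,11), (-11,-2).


sum(xi*y_{i+1}) = 11*11 + 2*11 - 3*(-2) - 11*3 = 116
sum(yi*x_{i+1}) = 3*2 + 11*(-3) + 11*(-11) - 2*11 = -170
Area = |116 + 170|/2 = 286/2 = 143.0000

143.0000 sq units


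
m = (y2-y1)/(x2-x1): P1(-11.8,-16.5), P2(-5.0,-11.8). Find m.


dy = -11.8 + 16.5 = 4.7
dx = -5.0 + 11.8 = 6.8
m = 4.7/6.8 = 0.6912

m = 0.6912


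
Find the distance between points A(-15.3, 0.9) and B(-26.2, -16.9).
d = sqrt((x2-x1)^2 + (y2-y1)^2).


dx = -26.2 + 15.3 = -10.9
dy = -16.9 - 0.9 = -17.8
d = sqrt(118.81 + 316.84) = sqrt(435.65) = 20.8722

20.8722


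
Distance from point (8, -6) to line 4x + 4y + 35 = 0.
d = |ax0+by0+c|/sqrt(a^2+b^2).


|4*8 + 4*(-6) + 35| = |43| = 43
sqrt(16 + 16) = sqrt(32) = 5.6569
d = 43/sqrt(32) = 7.6014

7.6014


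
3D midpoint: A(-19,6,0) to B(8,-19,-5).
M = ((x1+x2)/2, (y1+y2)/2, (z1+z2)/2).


Mx = (-19+8)/2 = -5.5000
My = (6- 19)/2 = -6.5000
Mz = (0- 5)/2 = -2.5000

M = (-5.5000, -6.5000, -2.5000)


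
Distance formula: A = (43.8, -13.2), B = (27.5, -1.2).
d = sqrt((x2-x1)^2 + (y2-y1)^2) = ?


dx = 27.5 - 43.8 = -16.3
dy = -1.2 + 13.2 = 12.0
d = sqrt(265.69 + 144.0) = sqrt(409.69) = 20.2408

20.2408


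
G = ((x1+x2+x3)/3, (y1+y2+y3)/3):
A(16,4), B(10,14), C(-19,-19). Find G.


Gx = (16+10- 19)/3 = 7/3 = 2.3333
Gy = (4+14- 19)/3 = -1/3 = -0.3333

G = (2.3333, -0.3333)


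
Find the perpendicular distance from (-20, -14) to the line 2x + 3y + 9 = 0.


|2*(-20) + 3*(-14) + 9| = |-73| = 73
sqrt(4 + 9) = sqrt(13) = 3.6056
d = 73/sqrt(13) = 20.2466

20.2466


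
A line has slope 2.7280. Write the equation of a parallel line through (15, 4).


Parallel lines have equal slopes.
m2 = 2.7280
b2 = 4 - 2.7280*15 = -36.9200

y = 2.7280x - 36.9200


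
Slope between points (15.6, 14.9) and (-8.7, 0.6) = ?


dy = 0.6 - 14.9 = -14.3
dx = -8.7 - 15.6 = -24.3
m = -14.3/(-24.3) = 0.5885

m = 0.5885


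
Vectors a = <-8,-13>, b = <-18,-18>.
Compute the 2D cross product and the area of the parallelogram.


cross = -8*(-18) + 13*(-18) = 144 - 234 = -90
Parallelogram area = |-90| = 90

cross = -90, parallelogram area = 90


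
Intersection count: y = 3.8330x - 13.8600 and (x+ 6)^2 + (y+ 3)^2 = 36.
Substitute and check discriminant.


Substitute y = 3.8330x - 13.8600: (x+ 6)^2 + (3.8330x- 13.8600+ 3)^2 = 36
Expand to Ax^2 + Bx + C = 0, where b-k = -10.86
A = 1+m^2 = 15.691889
B = 2(m(b-k) - h) = 2(3.8330*(-10.86) + 6) = -71.25276
C = h^2 + (b-k)^2 - r^2 = 36 + 117.9396 - 36 = 117.9396
disc = B^2-4AC = 5076.9558 - 7402.7804 = -2325.8246
disc < 0

0 intersection points


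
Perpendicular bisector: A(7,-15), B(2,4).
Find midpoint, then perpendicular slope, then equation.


Midpoint = (4.5, -5.5)
Slope of AB = dy/dx = 19/(-5) = -3.8000
Perp slope = -dx/dy = 5/19 = 0.2632
b = My - (perp slope)*Mx = -5.5 + (-5*4.5)/19 = -5.5 - 1.1842 = -6.6842

y = 0.2632x - 6.6842


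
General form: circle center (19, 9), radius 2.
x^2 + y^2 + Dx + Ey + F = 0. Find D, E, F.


(x-19)^2 + (y-9)^2 = 2^2
D = -2h = -38, E = -2k = -18
F = h^2+k^2-r^2 = 361+81-4 = 438

D = -38, E = -18, F = 438


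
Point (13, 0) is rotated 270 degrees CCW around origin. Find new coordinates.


cos(270) = 0, sin(270) = -1
x' = 13*0 - 0*(-1) = 0
y' = 13*(-1) + 0*0 = -13

(0, -13)


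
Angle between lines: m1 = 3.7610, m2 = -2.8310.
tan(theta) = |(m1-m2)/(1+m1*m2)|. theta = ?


m1-m2 = 6.592
1+m1*m2 = -9.647391
tan(theta) = |6.592/(-9.647391)| = 0.683294
theta = arctan(|6.592/(-9.647391)|) = 34.3445 degrees (acute angle)

34.3445 degrees


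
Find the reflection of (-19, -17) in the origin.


Reflection rule for origin: (-x, -y)
(-19, -17) -> (19, 17)

(19, 17)


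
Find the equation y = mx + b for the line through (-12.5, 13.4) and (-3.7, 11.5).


m = (-1.9)/(8.8) = -0.2159
b = y1 - m*x1 = 13.4 - (-1.9*(-12.5))/(8.8) = 13.4 - 2.6989 = 10.7011

y = -0.2159x + 10.7011


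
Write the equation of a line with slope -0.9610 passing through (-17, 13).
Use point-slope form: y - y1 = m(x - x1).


y - 13 = -0.9610(x + 17)
y = -0.9610x + 13 + 0.9610*(-17)
y = -0.9610x - 3.3370

y = -0.9610x - 3.3370


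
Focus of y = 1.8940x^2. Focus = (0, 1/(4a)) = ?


a = 1.8940
4a = 7.5760
focus = (0, 1/7.5760) = (0, 0.1320)

Focus = (0, 0.1320)


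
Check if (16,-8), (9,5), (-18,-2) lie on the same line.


16*(5+ 2) + 9*(-2+ 8) - 18*(-8-5)
= 112 + 54 + 234 = 400

No, not collinear (determinant = 400)


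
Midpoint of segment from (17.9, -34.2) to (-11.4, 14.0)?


Mx = (17.9 - 11.4)/2 = 6.5/2 = 3.2500
My = (-34.2 + 14.0)/2 = -20.2/2 = -10.1000

(3.2500, -10.1000)


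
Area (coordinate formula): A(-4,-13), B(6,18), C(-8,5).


-4*(18-5) = -52
6*(5+ 13) = 108
-8*(-13-18) = 248
sum = 304
Area = |304|/2 = 152.0000

152.0000 sq units


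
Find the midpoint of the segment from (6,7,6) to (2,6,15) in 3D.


Mx = (6+2)/2 = 4.0000
My = (7+6)/2 = 6.5000
Mz = (6+15)/2 = 10.5000

M = (4.0000, 6.5000, 10.5000)


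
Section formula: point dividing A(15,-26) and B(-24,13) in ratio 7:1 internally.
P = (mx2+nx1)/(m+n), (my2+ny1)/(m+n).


Px = (7*(-24) + 1*15)/8 = -153/8 = -19.1250
Py = (7*13 + 1*(-26))/8 = 65/8 = 8.1250

P = (-19.1250, 8.1250)


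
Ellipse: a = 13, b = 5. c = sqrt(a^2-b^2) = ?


c^2 = 13^2 - 5^2 = 169 - 25 = 144
c = sqrt(144) = 12.0000

c = 12.0000


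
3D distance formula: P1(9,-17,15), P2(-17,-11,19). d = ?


dx=-26, dy=6, dz=4
d = sqrt(676+36+16) = sqrt(728) = 26.9815

26.9815


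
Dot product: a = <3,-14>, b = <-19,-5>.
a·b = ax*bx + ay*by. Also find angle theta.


a·b = 3*(-19) - 14*(-5) = -57 + 70 = 13
|a| = sqrt(9+196) = 14.3178
|b| = sqrt(361+25) = 19.6469
cos(theta) = 13/(sqrt(205)*sqrt(386)) = 13/sqrt(79130) = 0.046214
theta = arccos(13/sqrt(79130)) = 87.3512 degrees

a·b = 13, theta = 87.3512 deg


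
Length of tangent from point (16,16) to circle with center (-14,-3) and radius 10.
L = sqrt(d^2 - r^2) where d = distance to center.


d = sqrt((16+ 14)^2 + (16+ 3)^2) = sqrt(900+361) = 35.5106
L = sqrt(1261.0000 - 100) = sqrt(1161.0000) = 34.0735

34.0735


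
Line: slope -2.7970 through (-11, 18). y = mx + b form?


y - 18 = -2.7970(x + 11)
y = -2.7970x + 18 + 2.7970*(-11)
y = -2.7970x - 12.7670

y = -2.7970x - 12.7670


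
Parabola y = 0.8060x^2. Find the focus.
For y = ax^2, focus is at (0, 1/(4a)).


a = 0.8060
4a = 3.2240
focus = (0, 1/3.2240) = (0, 0.3102)

Focus = (0, 0.3102)


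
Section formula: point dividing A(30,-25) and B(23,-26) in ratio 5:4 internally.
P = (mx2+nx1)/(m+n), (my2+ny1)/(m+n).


Px = (5*23 + 4*30)/9 = 235/9 = 26.1111
Py = (5*(-26) + 4*(-25))/9 = -230/9 = -25.5556

P = (26.1111, -25.5556)


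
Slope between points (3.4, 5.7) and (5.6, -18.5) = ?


dy = -18.5 - 5.7 = -24.2
dx = 5.6 - 3.4 = 2.2
m = -24.2/2.2 = -11.0000

m = -11.0000


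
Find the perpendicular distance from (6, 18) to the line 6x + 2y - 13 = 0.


|6*6 + 2*18 - 13| = |59| = 59
sqrt(36 + 4) = sqrt(40) = 6.3246
d = 59/sqrt(40) = 9.3287

9.3287


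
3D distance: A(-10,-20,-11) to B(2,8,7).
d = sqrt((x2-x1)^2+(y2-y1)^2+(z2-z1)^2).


dx=12, dy=28, dz=18
d = sqrt(144+784+324) = sqrt(1252) = 35.3836

35.3836


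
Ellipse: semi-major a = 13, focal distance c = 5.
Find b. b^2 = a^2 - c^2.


b^2 = 13^2 - (5)^2 = 169 - 25 = 144
b = sqrt(144) = 12

b = 12


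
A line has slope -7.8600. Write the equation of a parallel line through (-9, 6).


Parallel lines have equal slopes.
m2 = -7.8600
b2 = 6 + 7.8600*(-9) = -64.7400

y = -7.8600x - 64.7400


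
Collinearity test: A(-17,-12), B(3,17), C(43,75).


-17*(17-75) + 3*(75+ 12) + 43*(-12-17)
= 986 + 261 - 1247 = 0

Yes, collinear (determinant = 0)


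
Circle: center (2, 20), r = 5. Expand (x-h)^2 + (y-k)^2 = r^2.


(x-2)^2 + (y-20)^2 = 5^2
D = -2h = -4, E = -2k = -40
F = h^2+k^2-r^2 = 4+400-25 = 379

x^2 + y^2 - 4x - 40y + 379 = 0


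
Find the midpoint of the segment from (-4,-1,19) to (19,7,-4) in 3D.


Mx = (-4+19)/2 = 7.5000
My = (-1+7)/2 = 3.0000
Mz = (19- 4)/2 = 7.5000

M = (7.5000, 3.0000, 7.5000)


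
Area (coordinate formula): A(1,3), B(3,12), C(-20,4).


1*(12-4) = 8
3*(4-3) = 3
-20*(3-12) = 180
sum = 191
Area = |191|/2 = 95.5000

95.5000 sq units
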